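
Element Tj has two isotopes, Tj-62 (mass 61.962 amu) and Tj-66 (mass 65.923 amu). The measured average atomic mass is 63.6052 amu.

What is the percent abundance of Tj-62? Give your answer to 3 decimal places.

58.516%

With x = fraction of Tj-62 (so Tj-66 is 1 − x):
61.962·x + 65.923·(1 − x) = 63.6052
(61.962 − 65.923)·x = 63.6052 − 65.923
x = -2.3178 / -3.961 = 0.58516 → 58.516% Tj-62, 41.484% Tj-66.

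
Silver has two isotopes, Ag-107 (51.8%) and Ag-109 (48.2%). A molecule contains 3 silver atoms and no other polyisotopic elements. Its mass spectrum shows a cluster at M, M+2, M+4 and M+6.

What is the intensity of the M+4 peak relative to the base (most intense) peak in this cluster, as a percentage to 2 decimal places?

Binomial terms of (0.518 + 0.482)^3: M 0.1390, M+2 0.3880, M+4 0.3610, M+6 0.1120 → M+2 is the base peak.
P(M+2) = C(3,1) × 0.518^2 × 0.482^1 = 3 × 0.268324 × 0.4820 = 0.387997 (base)
P(M+4) = C(3,2) × 0.518^1 × 0.482^2 = 3 × 0.5180 × 0.232324 = 0.361031
Relative intensity = 0.361031 / 0.387997 × 100 = 93.05

93.05%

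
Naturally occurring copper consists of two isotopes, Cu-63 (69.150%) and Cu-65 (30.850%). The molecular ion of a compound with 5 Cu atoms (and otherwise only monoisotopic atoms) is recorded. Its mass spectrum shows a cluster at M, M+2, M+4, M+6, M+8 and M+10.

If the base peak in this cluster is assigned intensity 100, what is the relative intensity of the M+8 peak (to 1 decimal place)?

8.9

Binomial terms of (0.69150 + 0.30850)^5: M 0.1581, M+2 0.3527, M+4 0.3147, M+6 0.1404, M+8 0.0313, M+10 0.0028 → M+2 is the base peak.
P(M+2) = C(5,1) × 0.69150^4 × 0.30850^1 = 5 × 0.2286487 × 0.3085 = 0.352691 (base)
P(M+8) = C(5,4) × 0.69150^1 × 0.30850^4 = 5 × 0.6915 × 0.00905776 = 0.031317
Relative intensity = 0.031317 / 0.352691 × 100 = 8.9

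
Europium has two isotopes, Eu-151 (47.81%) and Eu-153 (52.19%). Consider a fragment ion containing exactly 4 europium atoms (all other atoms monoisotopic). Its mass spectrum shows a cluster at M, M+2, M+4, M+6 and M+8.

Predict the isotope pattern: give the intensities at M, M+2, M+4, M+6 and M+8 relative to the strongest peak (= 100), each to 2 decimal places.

13.99 : 61.07 : 100.00 : 72.77 : 19.86

Each Eu atom is independently Eu-151 (p = 0.4781) or Eu-153 (q = 0.5219); the cluster is the binomial expansion (p + q)^4.
P(M) = 0.4781^4 = 0.052249
P(M+2) = 4 × 0.4781^3 × 0.5219^1 = 0.228141
P(M+4) = 6 × 0.4781^2 × 0.5219^2 = 0.373563
P(M+6) = 4 × 0.4781^1 × 0.5219^3 = 0.271857
P(M+8) = 0.5219^4 = 0.074191
The M+4 peak is largest (0.373563); scaling to 100 gives 13.99 : 61.07 : 100.00 : 72.77 : 19.86.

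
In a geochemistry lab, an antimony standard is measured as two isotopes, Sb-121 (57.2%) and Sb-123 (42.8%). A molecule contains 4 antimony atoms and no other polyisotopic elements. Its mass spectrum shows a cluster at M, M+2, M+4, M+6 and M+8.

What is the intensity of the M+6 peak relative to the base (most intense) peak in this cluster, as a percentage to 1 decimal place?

49.9%

(0.572 + 0.428)^4 gives M 0.1070, M+2 0.3204, M+4 0.3596, M+6 0.1794, M+8 0.0336; the largest is M+4.
P(M+4) = C(4,2) × 0.572^2 × 0.428^2 = 6 × 0.327184 × 0.183184 = 0.359609 (base)
P(M+6) = C(4,3) × 0.572^1 × 0.428^3 = 4 × 0.5720 × 0.07840275 = 0.179385
Relative intensity = 0.179385 / 0.359609 × 100 = 49.9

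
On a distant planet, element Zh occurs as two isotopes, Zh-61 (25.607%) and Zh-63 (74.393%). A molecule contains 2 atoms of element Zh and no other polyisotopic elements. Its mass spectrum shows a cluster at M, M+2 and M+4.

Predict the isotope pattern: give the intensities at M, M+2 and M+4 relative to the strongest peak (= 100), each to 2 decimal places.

11.85 : 68.84 : 100.00

The 2 Zh atoms are independent, so intensities follow the terms of (0.25607 + 0.74393)^2.
P(M) = 0.25607^2 = 0.065572
P(M+2) = 2 × 0.25607^1 × 0.74393^1 = 0.380996
P(M+4) = 0.74393^2 = 0.553432
The M+4 peak is largest (0.553432); scaling to 100 gives 11.85 : 68.84 : 100.00.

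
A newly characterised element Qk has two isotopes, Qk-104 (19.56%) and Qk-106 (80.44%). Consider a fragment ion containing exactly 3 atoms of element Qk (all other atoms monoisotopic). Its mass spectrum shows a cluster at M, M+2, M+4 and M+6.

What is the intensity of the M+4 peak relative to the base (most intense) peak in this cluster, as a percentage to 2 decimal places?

72.95%

Binomial terms of (0.1956 + 0.8044)^3: M 0.0075, M+2 0.0923, M+4 0.3797, M+6 0.5205 → M+6 is the base peak.
P(M+6) = C(3,3) × 0.1956^0 × 0.8044^3 = 1 × 1.0000 × 0.52049455 = 0.520495 (base)
P(M+4) = C(3,2) × 0.1956^1 × 0.8044^2 = 3 × 0.1956 × 0.64705936 = 0.379694
Relative intensity = 0.379694 / 0.520495 × 100 = 72.95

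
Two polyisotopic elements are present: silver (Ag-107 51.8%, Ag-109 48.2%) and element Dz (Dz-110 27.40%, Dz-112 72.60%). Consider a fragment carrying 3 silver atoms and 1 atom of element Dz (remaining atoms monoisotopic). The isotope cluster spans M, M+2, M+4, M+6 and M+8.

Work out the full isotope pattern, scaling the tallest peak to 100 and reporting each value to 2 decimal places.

10.01 : 54.44 : 100.00 : 76.93 : 21.36

Silver pattern (n=3): 0.13899183 : 0.3879965 : 0.3610315 : 0.11198017
Element Dz pattern (n=1): 0.2740 : 0.7260
Convolve the two distributions (both contribute in 2-u steps):
  M: 0.13899183×0.2740 = 0.038084
  M+2: 0.13899183×0.7260 + 0.3879965×0.2740 = 0.207219
  M+4: 0.3879965×0.7260 + 0.3610315×0.2740 = 0.380608
  M+6: 0.3610315×0.7260 + 0.11198017×0.2740 = 0.292791
  M+8: 0.11198017×0.7260 = 0.081298
Scale to base peak (0.380608) = 100: 10.01 : 54.44 : 100.00 : 76.93 : 21.36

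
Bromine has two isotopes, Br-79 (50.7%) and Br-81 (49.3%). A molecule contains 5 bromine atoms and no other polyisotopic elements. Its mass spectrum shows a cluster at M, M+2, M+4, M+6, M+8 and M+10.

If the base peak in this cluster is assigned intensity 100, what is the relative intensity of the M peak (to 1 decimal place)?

10.6

(0.507 + 0.493)^5 gives M 0.0335, M+2 0.1629, M+4 0.3168, M+6 0.3080, M+8 0.1497, M+10 0.0291; the largest is M+4.
P(M+4) = C(5,2) × 0.507^3 × 0.493^2 = 10 × 0.13032384 × 0.243049 = 0.316751 (base)
P(M) = C(5,0) × 0.507^5 × 0.493^0 = 1 × 0.03349961 × 1.0000 = 0.033500
Relative intensity = 0.033500 / 0.316751 × 100 = 10.6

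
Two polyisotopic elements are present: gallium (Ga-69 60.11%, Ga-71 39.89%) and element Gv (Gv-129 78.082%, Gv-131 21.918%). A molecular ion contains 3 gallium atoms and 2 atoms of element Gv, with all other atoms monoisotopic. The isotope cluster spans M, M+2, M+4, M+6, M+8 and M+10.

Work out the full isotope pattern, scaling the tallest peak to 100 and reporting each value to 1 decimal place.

39.2 : 100.0 : 98.6 : 46.7 : 10.5 : 0.9

Gallium pattern (n=3): 0.21719018 : 0.43239309 : 0.28694328 : 0.06347345
Element Gv pattern (n=2): 0.60967987 : 0.34228026 : 0.04803987
Convolve the two distributions (both contribute in 2-u steps):
  M: 0.21719018×0.60967987 = 0.132416
  M+2: 0.21719018×0.34228026 + 0.43239309×0.60967987 = 0.337961
  M+4: 0.21719018×0.04803987 + 0.43239309×0.34228026 + 0.28694328×0.60967987 = 0.333377
  M+6: 0.43239309×0.04803987 + 0.28694328×0.34228026 + 0.06347345×0.60967987 = 0.157686
  M+8: 0.28694328×0.04803987 + 0.06347345×0.34228026 = 0.035510
  M+10: 0.06347345×0.04803987 = 0.003049
Scale to base peak (0.337961) = 100: 39.2 : 100.0 : 98.6 : 46.7 : 10.5 : 0.9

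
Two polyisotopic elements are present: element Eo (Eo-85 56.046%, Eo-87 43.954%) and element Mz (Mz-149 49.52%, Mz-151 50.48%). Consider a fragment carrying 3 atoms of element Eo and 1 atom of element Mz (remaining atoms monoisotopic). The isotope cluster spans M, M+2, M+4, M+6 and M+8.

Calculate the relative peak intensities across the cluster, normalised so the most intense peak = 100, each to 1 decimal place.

Element Eo pattern (n=3): 0.17604912 : 0.41419886 : 0.3248349 : 0.08491711
Element Mz pattern (n=1): 0.4952 : 0.5048
Convolve the two distributions (both contribute in 2-u steps):
  M: 0.17604912×0.4952 = 0.087180
  M+2: 0.17604912×0.5048 + 0.41419886×0.4952 = 0.293981
  M+4: 0.41419886×0.5048 + 0.3248349×0.4952 = 0.369946
  M+6: 0.3248349×0.5048 + 0.08491711×0.4952 = 0.206028
  M+8: 0.08491711×0.5048 = 0.042866
Scale to base peak (0.369946) = 100: 23.6 : 79.5 : 100.0 : 55.7 : 11.6

23.6 : 79.5 : 100.0 : 55.7 : 11.6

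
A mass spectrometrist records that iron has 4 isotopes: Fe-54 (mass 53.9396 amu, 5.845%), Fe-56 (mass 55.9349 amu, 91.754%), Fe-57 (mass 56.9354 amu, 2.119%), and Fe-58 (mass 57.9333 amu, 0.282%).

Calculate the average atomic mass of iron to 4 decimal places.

Weight each isotope mass by its fractional abundance: 0.05845 × 53.9396 + 0.91754 × 55.9349 + 0.02119 × 56.9354 + 0.00282 × 57.9333
= 3.15277 + 51.32251 + 1.20646 + 0.16337 = 55.84511 amu

55.8451 amu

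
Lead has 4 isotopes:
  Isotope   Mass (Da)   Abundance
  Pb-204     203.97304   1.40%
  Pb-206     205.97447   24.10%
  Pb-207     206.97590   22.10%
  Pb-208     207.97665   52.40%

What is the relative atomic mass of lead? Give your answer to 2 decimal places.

The abundance-weighted mean is 0.0140 × 203.97304 + 0.2410 × 205.97447 + 0.2210 × 206.97590 + 0.5240 × 207.97665
= 2.855623 + 49.639847 + 45.741674 + 108.979765 = 207.216909 Da

207.22 Da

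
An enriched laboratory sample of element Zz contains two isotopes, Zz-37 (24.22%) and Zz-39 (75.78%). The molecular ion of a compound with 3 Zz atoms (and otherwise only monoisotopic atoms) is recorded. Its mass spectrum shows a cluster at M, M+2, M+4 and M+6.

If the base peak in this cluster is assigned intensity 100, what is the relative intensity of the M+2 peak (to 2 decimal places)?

30.65

Binomial terms of (0.2422 + 0.7578)^3: M 0.0142, M+2 0.1334, M+4 0.4173, M+6 0.4352 → M+6 is the base peak.
P(M+6) = C(3,3) × 0.2422^0 × 0.7578^3 = 1 × 1.0000 × 0.43517486 = 0.435175 (base)
P(M+2) = C(3,1) × 0.2422^2 × 0.7578^1 = 3 × 0.05866084 × 0.7578 = 0.133360
Relative intensity = 0.133360 / 0.435175 × 100 = 30.65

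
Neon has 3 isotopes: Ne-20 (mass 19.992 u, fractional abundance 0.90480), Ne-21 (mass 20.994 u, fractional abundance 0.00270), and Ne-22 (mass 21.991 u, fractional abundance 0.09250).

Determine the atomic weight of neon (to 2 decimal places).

20.18 u

Ar = Σ fᵢ·mᵢ = 0.90480 × 19.992 + 0.00270 × 20.994 + 0.09250 × 21.991
= 18.0888 + 0.0567 + 2.0342 = 20.1797 u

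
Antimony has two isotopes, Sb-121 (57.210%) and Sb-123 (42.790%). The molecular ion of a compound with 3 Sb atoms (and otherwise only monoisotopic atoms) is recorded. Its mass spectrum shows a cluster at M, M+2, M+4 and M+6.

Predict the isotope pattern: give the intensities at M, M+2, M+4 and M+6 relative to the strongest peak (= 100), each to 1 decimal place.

The 3 Sb atoms are independent, so intensities follow the terms of (0.57210 + 0.42790)^3.
P(M) = 0.57210^3 = 0.187247
P(M+2) = 3 × 0.57210^2 × 0.42790^1 = 0.420153
P(M+4) = 3 × 0.57210^1 × 0.42790^2 = 0.314252
P(M+6) = 0.42790^3 = 0.078348
The M+2 peak is largest (0.420153); scaling to 100 gives 44.6 : 100.0 : 74.8 : 18.6.

44.6 : 100.0 : 74.8 : 18.6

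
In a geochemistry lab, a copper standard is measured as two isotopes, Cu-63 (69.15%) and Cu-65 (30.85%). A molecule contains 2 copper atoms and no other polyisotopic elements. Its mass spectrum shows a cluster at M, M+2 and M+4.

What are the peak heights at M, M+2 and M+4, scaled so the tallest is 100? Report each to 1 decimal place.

100.0 : 89.2 : 19.9

The 2 Cu atoms are independent, so intensities follow the terms of (0.6915 + 0.3085)^2.
P(M) = 0.6915^2 = 0.478172
P(M+2) = 2 × 0.6915^1 × 0.3085^1 = 0.426656
P(M+4) = 0.3085^2 = 0.095172
The M peak is largest (0.478172); scaling to 100 gives 100.0 : 89.2 : 19.9.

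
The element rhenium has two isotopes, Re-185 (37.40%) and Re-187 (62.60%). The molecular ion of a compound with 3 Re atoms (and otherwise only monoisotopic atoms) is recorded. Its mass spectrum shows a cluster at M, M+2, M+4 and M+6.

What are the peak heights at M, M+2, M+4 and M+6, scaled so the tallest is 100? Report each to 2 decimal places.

The 3 Re atoms are independent, so intensities follow the terms of (0.3740 + 0.6260)^3.
P(M) = 0.3740^3 = 0.052314
P(M+2) = 3 × 0.3740^2 × 0.6260^1 = 0.262687
P(M+4) = 3 × 0.3740^1 × 0.6260^2 = 0.439685
P(M+6) = 0.6260^3 = 0.245314
The M+4 peak is largest (0.439685); scaling to 100 gives 11.90 : 59.74 : 100.00 : 55.79.

11.90 : 59.74 : 100.00 : 55.79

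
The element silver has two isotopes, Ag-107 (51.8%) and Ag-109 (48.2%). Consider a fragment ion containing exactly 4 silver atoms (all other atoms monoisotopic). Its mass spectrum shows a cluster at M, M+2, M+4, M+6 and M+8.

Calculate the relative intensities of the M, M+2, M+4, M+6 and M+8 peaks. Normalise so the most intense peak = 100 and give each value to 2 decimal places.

19.25 : 71.65 : 100.00 : 62.03 : 14.43

The 4 Ag atoms are independent, so intensities follow the terms of (0.518 + 0.482)^4.
P(M) = 0.518^4 = 0.071998
P(M+2) = 4 × 0.518^3 × 0.482^1 = 0.267976
P(M+4) = 6 × 0.518^2 × 0.482^2 = 0.374029
P(M+6) = 4 × 0.518^1 × 0.482^3 = 0.232023
P(M+8) = 0.482^4 = 0.053974
The M+4 peak is largest (0.374029); scaling to 100 gives 19.25 : 71.65 : 100.00 : 62.03 : 14.43.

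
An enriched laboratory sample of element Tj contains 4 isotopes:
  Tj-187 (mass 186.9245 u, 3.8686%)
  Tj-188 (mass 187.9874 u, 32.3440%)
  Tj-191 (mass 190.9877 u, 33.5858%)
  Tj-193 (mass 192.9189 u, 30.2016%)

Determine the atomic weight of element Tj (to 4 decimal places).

190.4433 u

The abundance-weighted mean is 0.038686 × 186.9245 + 0.323440 × 187.9874 + 0.335858 × 190.9877 + 0.302016 × 192.9189
= 7.23136 + 60.80264 + 64.14475 + 58.26459 = 190.44334 u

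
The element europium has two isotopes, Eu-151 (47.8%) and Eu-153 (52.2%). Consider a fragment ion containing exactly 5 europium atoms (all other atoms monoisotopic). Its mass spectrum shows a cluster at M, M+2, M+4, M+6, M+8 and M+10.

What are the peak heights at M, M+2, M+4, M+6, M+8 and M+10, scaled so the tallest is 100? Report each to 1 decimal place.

7.7 : 41.9 : 91.6 : 100.0 : 54.6 : 11.9

The 5 Eu atoms are independent, so intensities follow the terms of (0.478 + 0.522)^5.
P(M) = 0.478^5 = 0.024954
P(M+2) = 5 × 0.478^4 × 0.522^1 = 0.136255
P(M+4) = 10 × 0.478^3 × 0.522^2 = 0.297594
P(M+6) = 10 × 0.478^2 × 0.522^3 = 0.324988
P(M+8) = 5 × 0.478^1 × 0.522^4 = 0.177452
P(M+10) = 0.522^5 = 0.038757
The M+6 peak is largest (0.324988); scaling to 100 gives 7.7 : 41.9 : 91.6 : 100.0 : 54.6 : 11.9.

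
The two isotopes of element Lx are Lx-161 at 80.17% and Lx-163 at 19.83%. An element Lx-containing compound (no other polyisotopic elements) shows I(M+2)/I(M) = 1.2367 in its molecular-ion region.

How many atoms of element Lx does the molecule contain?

5

For n independent Lx atoms, I(M+2)/I(M) = n · (abundance Lx-163) / (abundance Lx-161) = n · 0.1983/0.8017.
n = 1.2367 × 0.8017/0.1983 = 5.00 ≈ 5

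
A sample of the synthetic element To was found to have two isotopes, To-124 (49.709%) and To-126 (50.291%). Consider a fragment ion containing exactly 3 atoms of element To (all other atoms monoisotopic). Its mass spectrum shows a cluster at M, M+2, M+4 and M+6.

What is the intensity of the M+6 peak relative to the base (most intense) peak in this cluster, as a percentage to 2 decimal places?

(0.49709 + 0.50291)^3 gives M 0.1228, M+2 0.3728, M+4 0.3772, M+6 0.1272; the largest is M+4.
P(M+4) = C(3,2) × 0.49709^1 × 0.50291^2 = 3 × 0.49709 × 0.25291847 = 0.377170 (base)
P(M+6) = C(3,3) × 0.49709^0 × 0.50291^3 = 1 × 1.0000 × 0.12719523 = 0.127195
Relative intensity = 0.127195 / 0.377170 × 100 = 33.72

33.72%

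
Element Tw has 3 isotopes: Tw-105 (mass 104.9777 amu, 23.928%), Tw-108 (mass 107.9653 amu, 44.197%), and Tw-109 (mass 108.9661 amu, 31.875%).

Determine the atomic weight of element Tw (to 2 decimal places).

107.57 amu

Ar = Σ fᵢ·mᵢ = 0.23928 × 104.9777 + 0.44197 × 107.9653 + 0.31875 × 108.9661
= 25.11906 + 47.71742 + 34.73294 = 107.56942 amu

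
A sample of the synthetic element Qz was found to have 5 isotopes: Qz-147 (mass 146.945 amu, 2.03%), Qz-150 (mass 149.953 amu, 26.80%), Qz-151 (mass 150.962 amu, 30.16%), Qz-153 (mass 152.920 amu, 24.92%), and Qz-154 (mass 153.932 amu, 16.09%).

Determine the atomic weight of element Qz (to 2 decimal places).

Average mass = Σ (abundance × isotope mass) = 0.0203 × 146.945 + 0.2680 × 149.953 + 0.3016 × 150.962 + 0.2492 × 152.920 + 0.1609 × 153.932
= 2.9830 + 40.1874 + 45.5301 + 38.1077 + 24.7677 = 151.5759 amu

151.58 amu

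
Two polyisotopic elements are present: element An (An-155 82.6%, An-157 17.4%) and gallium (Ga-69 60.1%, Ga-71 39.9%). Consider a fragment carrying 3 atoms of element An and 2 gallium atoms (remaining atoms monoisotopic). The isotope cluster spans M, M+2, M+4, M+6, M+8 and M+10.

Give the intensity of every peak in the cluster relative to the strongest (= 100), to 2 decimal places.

Element An pattern (n=3): 0.56355998 : 0.35614807 : 0.07502393 : 0.00526802
Gallium pattern (n=2): 0.361201 : 0.479598 : 0.159201
Convolve the two distributions (both contribute in 2-u steps):
  M: 0.56355998×0.361201 = 0.203558
  M+2: 0.56355998×0.479598 + 0.35614807×0.361201 = 0.398923
  M+4: 0.56355998×0.159201 + 0.35614807×0.479598 + 0.07502393×0.361201 = 0.287626
  M+6: 0.35614807×0.159201 + 0.07502393×0.479598 + 0.00526802×0.361201 = 0.094583
  M+8: 0.07502393×0.159201 + 0.00526802×0.479598 = 0.014470
  M+10: 0.00526802×0.159201 = 0.000839
Scale to base peak (0.398923) = 100: 51.03 : 100.00 : 72.10 : 23.71 : 3.63 : 0.21

51.03 : 100.00 : 72.10 : 23.71 : 3.63 : 0.21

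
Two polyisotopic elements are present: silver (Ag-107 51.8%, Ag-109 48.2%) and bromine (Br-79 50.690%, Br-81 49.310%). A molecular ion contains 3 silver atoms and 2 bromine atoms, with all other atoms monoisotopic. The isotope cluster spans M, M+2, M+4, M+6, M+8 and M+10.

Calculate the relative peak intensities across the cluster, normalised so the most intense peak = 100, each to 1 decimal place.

11.1 : 52.8 : 100.0 : 94.7 : 44.9 : 8.5

Silver pattern (n=3): 0.13899183 : 0.3879965 : 0.3610315 : 0.11198017
Bromine pattern (n=2): 0.25694761 : 0.49990478 : 0.24314761
Convolve the two distributions (both contribute in 2-u steps):
  M: 0.13899183×0.25694761 = 0.035714
  M+2: 0.13899183×0.49990478 + 0.3879965×0.25694761 = 0.169177
  M+4: 0.13899183×0.24314761 + 0.3879965×0.49990478 + 0.3610315×0.25694761 = 0.320523
  M+6: 0.3879965×0.24314761 + 0.3610315×0.49990478 + 0.11198017×0.25694761 = 0.303595
  M+8: 0.3610315×0.24314761 + 0.11198017×0.49990478 = 0.143763
  M+10: 0.11198017×0.24314761 = 0.027228
Scale to base peak (0.320523) = 100: 11.1 : 52.8 : 100.0 : 94.7 : 44.9 : 8.5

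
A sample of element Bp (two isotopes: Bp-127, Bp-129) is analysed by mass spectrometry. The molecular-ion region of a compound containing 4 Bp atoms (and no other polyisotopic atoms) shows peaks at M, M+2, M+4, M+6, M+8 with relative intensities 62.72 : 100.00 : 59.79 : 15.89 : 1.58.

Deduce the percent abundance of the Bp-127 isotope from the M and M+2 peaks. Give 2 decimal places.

Write p for the Bp-127 fraction. I(M+2)/I(M) = [C(4,1)·p^3·(1−p)] / p^4 = 4·(1−p)/p = 100.00/62.72 = 1.5944
(1−p)/p = 1.5944/4 = 0.3986  ⇒  p = 1/(1 + 0.3986) = 0.7150
Bp-127: 71.50%, Bp-129: 28.50%.

71.50%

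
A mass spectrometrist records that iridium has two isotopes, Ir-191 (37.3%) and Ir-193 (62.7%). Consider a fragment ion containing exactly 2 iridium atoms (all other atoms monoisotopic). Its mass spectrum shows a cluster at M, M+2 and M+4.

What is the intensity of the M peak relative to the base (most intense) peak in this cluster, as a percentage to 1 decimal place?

Term probabilities: M 0.1391, M+2 0.4677, M+4 0.3931. Base peak = M+2.
P(M+2) = C(2,1) × 0.373^1 × 0.627^1 = 2 × 0.3730 × 0.6270 = 0.467742 (base)
P(M) = C(2,0) × 0.373^2 × 0.627^0 = 1 × 0.139129 × 1.0000 = 0.139129
Relative intensity = 0.139129 / 0.467742 × 100 = 29.7

29.7%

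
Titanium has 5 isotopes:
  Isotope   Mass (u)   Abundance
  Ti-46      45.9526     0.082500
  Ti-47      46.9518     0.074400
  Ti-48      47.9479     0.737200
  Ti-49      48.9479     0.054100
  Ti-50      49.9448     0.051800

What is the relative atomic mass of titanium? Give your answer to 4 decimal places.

47.8667 u

Ar = Σ fᵢ·mᵢ = 0.082500 × 45.9526 + 0.074400 × 46.9518 + 0.737200 × 47.9479 + 0.054100 × 48.9479 + 0.051800 × 49.9448
= 3.79109 + 3.49321 + 35.34719 + 2.64808 + 2.58714 = 47.86671 u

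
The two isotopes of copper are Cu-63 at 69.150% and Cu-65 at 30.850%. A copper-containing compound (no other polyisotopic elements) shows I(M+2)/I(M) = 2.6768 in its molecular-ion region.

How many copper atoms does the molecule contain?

6

With n Cu atoms, P(M+2)/P(M) = C(n,1)·p^(n−1)q / p^n = n·q/p = n · 0.30850/0.69150.
n = 2.6768 × 0.69150/0.30850 = 6.00 ≈ 6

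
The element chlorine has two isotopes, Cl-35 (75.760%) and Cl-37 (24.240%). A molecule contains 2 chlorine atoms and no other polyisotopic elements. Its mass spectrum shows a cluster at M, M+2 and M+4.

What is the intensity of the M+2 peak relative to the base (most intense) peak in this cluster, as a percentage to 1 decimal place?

Term probabilities: M 0.5740, M+2 0.3673, M+4 0.0588. Base peak = M.
P(M) = C(2,0) × 0.75760^2 × 0.24240^0 = 1 × 0.57395776 × 1.0000 = 0.573958 (base)
P(M+2) = C(2,1) × 0.75760^1 × 0.24240^1 = 2 × 0.7576 × 0.2424 = 0.367284
Relative intensity = 0.367284 / 0.573958 × 100 = 64.0

64.0%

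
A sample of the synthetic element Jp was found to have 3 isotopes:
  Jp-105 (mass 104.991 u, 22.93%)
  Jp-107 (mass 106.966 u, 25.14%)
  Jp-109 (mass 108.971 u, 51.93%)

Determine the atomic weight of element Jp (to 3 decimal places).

Ar = Σ fᵢ·mᵢ = 0.2293 × 104.991 + 0.2514 × 106.966 + 0.5193 × 108.971
= 24.0744 + 26.8913 + 56.5886 = 107.5543 u

107.554 u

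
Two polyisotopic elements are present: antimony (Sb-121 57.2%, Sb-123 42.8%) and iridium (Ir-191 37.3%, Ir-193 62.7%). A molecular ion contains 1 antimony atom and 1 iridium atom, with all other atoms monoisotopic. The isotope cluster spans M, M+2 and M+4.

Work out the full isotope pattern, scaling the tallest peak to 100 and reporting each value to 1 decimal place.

Antimony pattern (n=1): 0.5720 : 0.4280
Iridium pattern (n=1): 0.3730 : 0.6270
Convolve the two distributions (both contribute in 2-u steps):
  M: 0.5720×0.3730 = 0.213356
  M+2: 0.5720×0.6270 + 0.4280×0.3730 = 0.518288
  M+4: 0.4280×0.6270 = 0.268356
Scale to base peak (0.518288) = 100: 41.2 : 100.0 : 51.8

41.2 : 100.0 : 51.8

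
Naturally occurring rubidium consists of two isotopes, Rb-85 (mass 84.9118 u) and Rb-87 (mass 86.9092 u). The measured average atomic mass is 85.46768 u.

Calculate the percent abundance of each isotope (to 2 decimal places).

Rb-85: 72.17%, Rb-87: 27.83%

Writing the weighted mean with unknown fraction x of Rb-85:
84.9118·x + 86.9092·(1 − x) = 85.46768
(84.9118 − 86.9092)·x = 85.46768 − 86.9092
x = -1.44152 / -1.9974 = 0.72170 → 72.17% Rb-85, 27.83% Rb-87.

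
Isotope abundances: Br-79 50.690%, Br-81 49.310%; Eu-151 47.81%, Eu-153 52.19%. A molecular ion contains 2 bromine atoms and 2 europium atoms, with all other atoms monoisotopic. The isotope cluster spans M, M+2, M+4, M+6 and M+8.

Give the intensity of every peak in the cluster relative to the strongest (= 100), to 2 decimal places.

Bromine pattern (n=2): 0.25694761 : 0.49990478 : 0.24314761
Europium pattern (n=2): 0.22857961 : 0.49904078 : 0.27237961
Convolve the two distributions (both contribute in 2-u steps):
  M: 0.25694761×0.22857961 = 0.058733
  M+2: 0.25694761×0.49904078 + 0.49990478×0.22857961 = 0.242495
  M+4: 0.25694761×0.27237961 + 0.49990478×0.49904078 + 0.24314761×0.22857961 = 0.375039
  M+6: 0.49990478×0.27237961 + 0.24314761×0.49904078 = 0.257504
  M+8: 0.24314761×0.27237961 = 0.066228
Scale to base peak (0.375039) = 100: 15.66 : 64.66 : 100.00 : 68.66 : 17.66

15.66 : 64.66 : 100.00 : 68.66 : 17.66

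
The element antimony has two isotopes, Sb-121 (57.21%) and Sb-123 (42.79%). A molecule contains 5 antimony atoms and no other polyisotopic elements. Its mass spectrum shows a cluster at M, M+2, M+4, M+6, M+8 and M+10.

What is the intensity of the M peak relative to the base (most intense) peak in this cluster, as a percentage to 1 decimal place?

Term probabilities: M 0.0613, M+2 0.2292, M+4 0.3428, M+6 0.2564, M+8 0.0959, M+10 0.0143. Base peak = M+4.
P(M+4) = C(5,2) × 0.5721^3 × 0.4279^2 = 10 × 0.18724742 × 0.18309841 = 0.342847 (base)
P(M) = C(5,0) × 0.5721^5 × 0.4279^0 = 1 × 0.06128578 × 1.0000 = 0.061286
Relative intensity = 0.061286 / 0.342847 × 100 = 17.9

17.9%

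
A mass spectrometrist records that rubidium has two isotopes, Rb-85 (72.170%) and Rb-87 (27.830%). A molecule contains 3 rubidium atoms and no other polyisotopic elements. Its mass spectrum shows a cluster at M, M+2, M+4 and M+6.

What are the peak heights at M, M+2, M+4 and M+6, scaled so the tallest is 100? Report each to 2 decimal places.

The 3 Rb atoms are independent, so intensities follow the terms of (0.72170 + 0.27830)^3.
P(M) = 0.72170^3 = 0.375898
P(M+2) = 3 × 0.72170^2 × 0.27830^1 = 0.434858
P(M+4) = 3 × 0.72170^1 × 0.27830^2 = 0.167689
P(M+6) = 0.27830^3 = 0.021555
The M+2 peak is largest (0.434858); scaling to 100 gives 86.44 : 100.00 : 38.56 : 4.96.

86.44 : 100.00 : 38.56 : 4.96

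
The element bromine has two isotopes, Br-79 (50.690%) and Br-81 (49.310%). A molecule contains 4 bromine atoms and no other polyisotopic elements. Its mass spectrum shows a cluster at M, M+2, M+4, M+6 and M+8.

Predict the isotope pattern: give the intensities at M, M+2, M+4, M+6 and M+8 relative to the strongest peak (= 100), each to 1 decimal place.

17.6 : 68.5 : 100.0 : 64.9 : 15.8

Each Br atom is independently Br-79 (p = 0.50690) or Br-81 (q = 0.49310); the cluster is the binomial expansion (p + q)^4.
P(M) = 0.50690^4 = 0.066022
P(M+2) = 4 × 0.50690^3 × 0.49310^1 = 0.256899
P(M+4) = 6 × 0.50690^2 × 0.49310^2 = 0.374857
P(M+6) = 4 × 0.50690^1 × 0.49310^3 = 0.243101
P(M+8) = 0.49310^4 = 0.059121
The M+4 peak is largest (0.374857); scaling to 100 gives 17.6 : 68.5 : 100.0 : 64.9 : 15.8.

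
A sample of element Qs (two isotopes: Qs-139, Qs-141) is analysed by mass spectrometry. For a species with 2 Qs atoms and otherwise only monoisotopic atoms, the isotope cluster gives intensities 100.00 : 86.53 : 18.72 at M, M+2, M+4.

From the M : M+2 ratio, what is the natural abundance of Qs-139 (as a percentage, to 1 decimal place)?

69.8%

Let p = fractional abundance of Qs-139. I(M+2)/I(M) = [C(2,1)·p^1·(1−p)] / p^2 = 2·(1−p)/p = 86.53/100.00 = 0.8653
(1−p)/p = 0.8653/2 = 0.4326  ⇒  p = 1/(1 + 0.4326) = 0.6980
Qs-139: 69.8%, Qs-141: 30.2%.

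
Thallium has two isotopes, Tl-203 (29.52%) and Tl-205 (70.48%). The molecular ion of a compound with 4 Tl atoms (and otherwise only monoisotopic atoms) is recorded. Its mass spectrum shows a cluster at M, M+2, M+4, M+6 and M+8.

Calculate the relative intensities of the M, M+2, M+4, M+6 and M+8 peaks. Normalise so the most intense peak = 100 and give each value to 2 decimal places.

Each Tl atom is independently Tl-203 (p = 0.2952) or Tl-205 (q = 0.7048); the cluster is the binomial expansion (p + q)^4.
P(M) = 0.2952^4 = 0.007594
P(M+2) = 4 × 0.2952^3 × 0.7048^1 = 0.072523
P(M+4) = 6 × 0.2952^2 × 0.7048^2 = 0.259726
P(M+6) = 4 × 0.2952^1 × 0.7048^3 = 0.413403
P(M+8) = 0.7048^4 = 0.246754
The M+6 peak is largest (0.413403); scaling to 100 gives 1.84 : 17.54 : 62.83 : 100.00 : 59.69.

1.84 : 17.54 : 62.83 : 100.00 : 59.69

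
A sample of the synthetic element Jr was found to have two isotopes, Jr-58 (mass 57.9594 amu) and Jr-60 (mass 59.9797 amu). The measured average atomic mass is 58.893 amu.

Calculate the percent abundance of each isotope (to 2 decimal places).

Writing the weighted mean with unknown fraction x of Jr-58:
57.9594·x + 59.9797·(1 − x) = 58.893
(57.9594 − 59.9797)·x = 58.893 − 59.9797
x = -1.0867 / -2.0203 = 0.53789 → 53.79% Jr-58, 46.21% Jr-60.

Jr-58: 53.79%, Jr-60: 46.21%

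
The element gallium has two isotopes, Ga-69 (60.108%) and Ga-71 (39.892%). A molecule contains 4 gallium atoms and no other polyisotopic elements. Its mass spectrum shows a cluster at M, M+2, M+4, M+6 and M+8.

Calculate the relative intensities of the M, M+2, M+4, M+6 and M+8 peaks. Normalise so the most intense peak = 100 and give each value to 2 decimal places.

Expanding (0.60108 + 0.39892)^4:
P(M) = 0.60108^4 = 0.130536
P(M+2) = 4 × 0.60108^3 × 0.39892^1 = 0.346531
P(M+4) = 6 × 0.60108^2 × 0.39892^2 = 0.344975
P(M+6) = 4 × 0.60108^1 × 0.39892^3 = 0.152633
P(M+8) = 0.39892^4 = 0.025325
The M+2 peak is largest (0.346531); scaling to 100 gives 37.67 : 100.00 : 99.55 : 44.05 : 7.31.

37.67 : 100.00 : 99.55 : 44.05 : 7.31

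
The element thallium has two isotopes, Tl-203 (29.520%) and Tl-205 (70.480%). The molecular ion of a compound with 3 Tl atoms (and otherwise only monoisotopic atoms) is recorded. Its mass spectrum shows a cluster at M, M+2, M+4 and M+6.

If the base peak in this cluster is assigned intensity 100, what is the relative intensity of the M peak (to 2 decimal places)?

5.85

(0.29520 + 0.70480)^3 gives M 0.0257, M+2 0.1843, M+4 0.4399, M+6 0.3501; the largest is M+4.
P(M+4) = C(3,2) × 0.29520^1 × 0.70480^2 = 3 × 0.2952 × 0.49674304 = 0.439916 (base)
P(M) = C(3,0) × 0.29520^3 × 0.70480^0 = 1 × 0.02572463 × 1.0000 = 0.025725
Relative intensity = 0.025725 / 0.439916 × 100 = 5.85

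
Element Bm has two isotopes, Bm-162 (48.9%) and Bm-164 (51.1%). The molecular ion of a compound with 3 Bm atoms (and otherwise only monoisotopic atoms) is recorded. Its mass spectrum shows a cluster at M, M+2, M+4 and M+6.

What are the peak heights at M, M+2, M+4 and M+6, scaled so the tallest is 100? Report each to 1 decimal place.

Each Bm atom is independently Bm-162 (p = 0.489) or Bm-164 (q = 0.511); the cluster is the binomial expansion (p + q)^3.
P(M) = 0.489^3 = 0.116930
P(M+2) = 3 × 0.489^2 × 0.511^1 = 0.366572
P(M+4) = 3 × 0.489^1 × 0.511^2 = 0.383065
P(M+6) = 0.511^3 = 0.133433
The M+4 peak is largest (0.383065); scaling to 100 gives 30.5 : 95.7 : 100.0 : 34.8.

30.5 : 95.7 : 100.0 : 34.8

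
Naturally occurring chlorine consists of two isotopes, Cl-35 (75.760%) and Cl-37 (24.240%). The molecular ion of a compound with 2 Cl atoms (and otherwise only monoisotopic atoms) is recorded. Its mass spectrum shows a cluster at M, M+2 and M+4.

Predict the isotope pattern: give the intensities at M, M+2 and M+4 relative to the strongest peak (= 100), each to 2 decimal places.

Each Cl atom is independently Cl-35 (p = 0.75760) or Cl-37 (q = 0.24240); the cluster is the binomial expansion (p + q)^2.
P(M) = 0.75760^2 = 0.573958
P(M+2) = 2 × 0.75760^1 × 0.24240^1 = 0.367284
P(M+4) = 0.24240^2 = 0.058758
The M peak is largest (0.573958); scaling to 100 gives 100.00 : 63.99 : 10.24.

100.00 : 63.99 : 10.24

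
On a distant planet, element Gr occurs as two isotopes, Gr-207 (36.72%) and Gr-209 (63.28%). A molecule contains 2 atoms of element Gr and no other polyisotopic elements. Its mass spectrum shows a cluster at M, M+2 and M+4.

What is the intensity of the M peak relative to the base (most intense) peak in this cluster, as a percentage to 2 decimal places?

Term probabilities: M 0.1348, M+2 0.4647, M+4 0.4004. Base peak = M+2.
P(M+2) = C(2,1) × 0.3672^1 × 0.6328^1 = 2 × 0.3672 × 0.6328 = 0.464728 (base)
P(M) = C(2,0) × 0.3672^2 × 0.6328^0 = 1 × 0.13483584 × 1.0000 = 0.134836
Relative intensity = 0.134836 / 0.464728 × 100 = 29.01

29.01%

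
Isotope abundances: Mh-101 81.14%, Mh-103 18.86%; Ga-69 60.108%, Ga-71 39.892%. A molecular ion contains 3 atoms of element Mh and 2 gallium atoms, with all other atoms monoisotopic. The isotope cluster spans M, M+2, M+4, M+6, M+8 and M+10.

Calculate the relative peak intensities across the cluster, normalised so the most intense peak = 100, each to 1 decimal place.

Element Mh pattern (n=3): 0.53420139 : 0.37250572 : 0.0865844 : 0.00670849
Gallium pattern (n=2): 0.36129717 : 0.47956567 : 0.15913717
Convolve the two distributions (both contribute in 2-u steps):
  M: 0.53420139×0.36129717 = 0.193005
  M+2: 0.53420139×0.47956567 + 0.37250572×0.36129717 = 0.390770
  M+4: 0.53420139×0.15913717 + 0.37250572×0.47956567 + 0.0865844×0.36129717 = 0.294935
  M+6: 0.37250572×0.15913717 + 0.0865844×0.47956567 + 0.00670849×0.36129717 = 0.103226
  M+8: 0.0865844×0.15913717 + 0.00670849×0.47956567 = 0.016996
  M+10: 0.00670849×0.15913717 = 0.001068
Scale to base peak (0.390770) = 100: 49.4 : 100.0 : 75.5 : 26.4 : 4.3 : 0.3

49.4 : 100.0 : 75.5 : 26.4 : 4.3 : 0.3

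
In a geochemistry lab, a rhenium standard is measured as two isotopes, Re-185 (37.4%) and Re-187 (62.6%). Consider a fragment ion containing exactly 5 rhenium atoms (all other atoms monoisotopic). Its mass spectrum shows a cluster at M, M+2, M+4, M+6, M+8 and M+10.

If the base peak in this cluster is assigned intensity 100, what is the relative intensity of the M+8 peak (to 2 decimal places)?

83.69

Term probabilities: M 0.0073, M+2 0.0612, M+4 0.2050, M+6 0.3431, M+8 0.2872, M+10 0.0961. Base peak = M+6.
P(M+6) = C(5,3) × 0.374^2 × 0.626^3 = 10 × 0.139876 × 0.24531438 = 0.343136 (base)
P(M+8) = C(5,4) × 0.374^1 × 0.626^4 = 5 × 0.3740 × 0.1535668 = 0.287170
Relative intensity = 0.287170 / 0.343136 × 100 = 83.69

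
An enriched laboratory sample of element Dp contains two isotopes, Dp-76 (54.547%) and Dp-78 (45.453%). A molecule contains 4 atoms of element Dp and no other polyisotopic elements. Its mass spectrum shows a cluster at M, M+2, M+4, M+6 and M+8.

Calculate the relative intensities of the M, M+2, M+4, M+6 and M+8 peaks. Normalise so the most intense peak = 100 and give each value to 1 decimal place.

Expanding (0.54547 + 0.45453)^4:
P(M) = 0.54547^4 = 0.088529
P(M+2) = 4 × 0.54547^3 × 0.45453^1 = 0.295077
P(M+4) = 6 × 0.54547^2 × 0.45453^2 = 0.368823
P(M+6) = 4 × 0.54547^1 × 0.45453^3 = 0.204889
P(M+8) = 0.45453^4 = 0.042683
The M+4 peak is largest (0.368823); scaling to 100 gives 24.0 : 80.0 : 100.0 : 55.6 : 11.6.

24.0 : 80.0 : 100.0 : 55.6 : 11.6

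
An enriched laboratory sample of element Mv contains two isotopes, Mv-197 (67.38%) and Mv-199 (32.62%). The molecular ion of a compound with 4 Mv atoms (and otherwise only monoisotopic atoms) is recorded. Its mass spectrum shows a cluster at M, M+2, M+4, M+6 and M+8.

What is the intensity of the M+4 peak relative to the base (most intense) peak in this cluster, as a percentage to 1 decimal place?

72.6%

(0.6738 + 0.3262)^4 gives M 0.2061, M+2 0.3992, M+4 0.2899, M+6 0.0935, M+8 0.0113; the largest is M+2.
P(M+2) = C(4,1) × 0.6738^3 × 0.3262^1 = 4 × 0.30590954 × 0.3262 = 0.399151 (base)
P(M+4) = C(4,2) × 0.6738^2 × 0.3262^2 = 6 × 0.45400644 × 0.10640644 = 0.289855
Relative intensity = 0.289855 / 0.399151 × 100 = 72.6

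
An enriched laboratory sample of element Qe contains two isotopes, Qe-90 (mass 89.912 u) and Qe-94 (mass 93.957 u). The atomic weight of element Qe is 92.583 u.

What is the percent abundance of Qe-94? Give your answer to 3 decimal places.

66.032%

With x = fraction of Qe-90 (so Qe-94 is 1 − x):
89.912·x + 93.957·(1 − x) = 92.583
(89.912 − 93.957)·x = 92.583 − 93.957
x = -1.374 / -4.045 = 0.33968 → 33.968% Qe-90, 66.032% Qe-94.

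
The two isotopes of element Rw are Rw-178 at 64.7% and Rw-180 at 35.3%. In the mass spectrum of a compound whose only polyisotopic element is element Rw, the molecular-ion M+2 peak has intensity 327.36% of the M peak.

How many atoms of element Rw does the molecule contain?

6

The M+2/M ratio from n Rw atoms is n · q/p = n · 0.353/0.647.
n = 3.2736 × 0.647/0.353 = 6.00 ≈ 6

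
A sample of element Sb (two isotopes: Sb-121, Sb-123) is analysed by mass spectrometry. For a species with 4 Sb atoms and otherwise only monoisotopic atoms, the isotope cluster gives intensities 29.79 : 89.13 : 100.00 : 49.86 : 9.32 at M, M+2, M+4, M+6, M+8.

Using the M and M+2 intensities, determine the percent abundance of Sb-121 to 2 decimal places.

If p is the fraction of Sb that is Sb-121, then I(M+2)/I(M) = [C(4,1)·p^3·(1−p)] / p^4 = 4·(1−p)/p = 89.13/29.79 = 2.9919
(1−p)/p = 2.9919/4 = 0.7480  ⇒  p = 1/(1 + 0.7480) = 0.5721
Sb-121: 57.21%, Sb-123: 42.79%.

57.21%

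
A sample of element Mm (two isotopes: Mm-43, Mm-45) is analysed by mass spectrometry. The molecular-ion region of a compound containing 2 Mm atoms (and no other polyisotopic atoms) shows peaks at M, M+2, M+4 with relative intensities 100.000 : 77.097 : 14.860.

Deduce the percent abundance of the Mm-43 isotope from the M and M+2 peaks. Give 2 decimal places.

72.18%

Write p for the Mm-43 fraction. I(M+2)/I(M) = [C(2,1)·p^1·(1−p)] / p^2 = 2·(1−p)/p = 77.097/100.000 = 0.7710
(1−p)/p = 0.7710/2 = 0.3855  ⇒  p = 1/(1 + 0.3855) = 0.7218
Mm-43: 72.18%, Mm-45: 27.82%.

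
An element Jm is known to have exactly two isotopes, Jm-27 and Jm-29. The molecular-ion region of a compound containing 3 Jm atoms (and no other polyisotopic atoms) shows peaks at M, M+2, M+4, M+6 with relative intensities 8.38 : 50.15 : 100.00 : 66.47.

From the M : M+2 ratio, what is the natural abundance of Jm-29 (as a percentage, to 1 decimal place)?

Let p = fractional abundance of Jm-27. I(M+2)/I(M) = [C(3,1)·p^2·(1−p)] / p^3 = 3·(1−p)/p = 50.15/8.38 = 5.9845
(1−p)/p = 5.9845/3 = 1.9948  ⇒  p = 1/(1 + 1.9948) = 0.3339
Jm-27: 33.4%, Jm-29: 66.6%.

66.6%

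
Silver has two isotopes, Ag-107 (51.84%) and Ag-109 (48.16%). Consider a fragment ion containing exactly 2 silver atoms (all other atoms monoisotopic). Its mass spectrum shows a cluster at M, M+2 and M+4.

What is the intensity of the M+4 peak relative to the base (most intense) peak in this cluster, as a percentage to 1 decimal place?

46.5%

Binomial terms of (0.5184 + 0.4816)^2: M 0.2687, M+2 0.4993, M+4 0.2319 → M+2 is the base peak.
P(M+2) = C(2,1) × 0.5184^1 × 0.4816^1 = 2 × 0.5184 × 0.4816 = 0.499323 (base)
P(M+4) = C(2,2) × 0.5184^0 × 0.4816^2 = 1 × 1.0000 × 0.23193856 = 0.231939
Relative intensity = 0.231939 / 0.499323 × 100 = 46.5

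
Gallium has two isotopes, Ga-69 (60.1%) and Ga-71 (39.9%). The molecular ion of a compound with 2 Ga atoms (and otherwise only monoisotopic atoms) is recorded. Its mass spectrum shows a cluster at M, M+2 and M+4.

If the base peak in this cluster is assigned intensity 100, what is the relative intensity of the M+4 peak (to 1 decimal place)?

Term probabilities: M 0.3612, M+2 0.4796, M+4 0.1592. Base peak = M+2.
P(M+2) = C(2,1) × 0.601^1 × 0.399^1 = 2 × 0.6010 × 0.3990 = 0.479598 (base)
P(M+4) = C(2,2) × 0.601^0 × 0.399^2 = 1 × 1.0000 × 0.159201 = 0.159201
Relative intensity = 0.159201 / 0.479598 × 100 = 33.2

33.2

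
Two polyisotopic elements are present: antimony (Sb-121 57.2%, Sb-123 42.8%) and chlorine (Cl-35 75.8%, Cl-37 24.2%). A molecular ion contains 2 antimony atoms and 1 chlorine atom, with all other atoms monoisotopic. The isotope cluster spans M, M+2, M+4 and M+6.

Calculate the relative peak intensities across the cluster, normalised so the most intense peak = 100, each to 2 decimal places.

55.07 : 100.00 : 57.15 : 9.84

Antimony pattern (n=2): 0.327184 : 0.489632 : 0.183184
Chlorine pattern (n=1): 0.7580 : 0.2420
Convolve the two distributions (both contribute in 2-u steps):
  M: 0.327184×0.7580 = 0.248005
  M+2: 0.327184×0.2420 + 0.489632×0.7580 = 0.450320
  M+4: 0.489632×0.2420 + 0.183184×0.7580 = 0.257344
  M+6: 0.183184×0.2420 = 0.044331
Scale to base peak (0.450320) = 100: 55.07 : 100.00 : 57.15 : 9.84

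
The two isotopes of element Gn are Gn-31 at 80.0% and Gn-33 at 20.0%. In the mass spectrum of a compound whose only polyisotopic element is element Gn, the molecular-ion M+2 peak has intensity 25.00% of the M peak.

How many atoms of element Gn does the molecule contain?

With n Gn atoms, P(M+2)/P(M) = C(n,1)·p^(n−1)q / p^n = n·q/p = n · 0.200/0.800.
n = 0.2500 × 0.800/0.200 = 1.00 ≈ 1

1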